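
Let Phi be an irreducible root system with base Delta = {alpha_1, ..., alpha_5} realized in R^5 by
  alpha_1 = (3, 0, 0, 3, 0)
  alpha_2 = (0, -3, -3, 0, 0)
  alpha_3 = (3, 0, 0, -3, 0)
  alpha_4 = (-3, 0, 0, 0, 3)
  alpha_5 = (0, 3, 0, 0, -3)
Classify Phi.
D5

Compute the Cartan integers a_ij = 2(alpha_i, alpha_j)/(alpha_j, alpha_j); the resulting 5x5 Cartan matrix is
[[2, 0, 0, -1, 0], [0, 2, 0, 0, -1], [0, 0, 2, -1, 0], [-1, 0, -1, 2, -1], [0, -1, 0, -1, 2]].
All simple roots have the same length, so the diagram is simply laced. The associated Dynkin diagram is a chain of 3 nodes with a fork of two nodes at one end (D_5), so the type is D_5 (the algebra so(10)).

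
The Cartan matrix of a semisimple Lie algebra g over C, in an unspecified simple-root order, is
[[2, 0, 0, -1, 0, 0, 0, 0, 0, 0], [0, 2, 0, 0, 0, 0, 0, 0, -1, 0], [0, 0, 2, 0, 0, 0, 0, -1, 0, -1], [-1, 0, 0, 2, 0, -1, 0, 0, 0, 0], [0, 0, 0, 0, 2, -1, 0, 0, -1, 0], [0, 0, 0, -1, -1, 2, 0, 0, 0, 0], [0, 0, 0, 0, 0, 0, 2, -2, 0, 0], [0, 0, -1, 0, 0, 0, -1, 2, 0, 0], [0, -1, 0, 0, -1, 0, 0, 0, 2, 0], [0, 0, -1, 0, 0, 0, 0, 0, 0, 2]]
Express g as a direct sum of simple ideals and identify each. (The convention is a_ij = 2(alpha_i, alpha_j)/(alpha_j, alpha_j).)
The diagram associated to this matrix has two connected components: the simple roots {alpha_1, alpha_2, alpha_4, alpha_5, alpha_6, alpha_9} form a chain of 6 nodes with single edges (A_6), and {alpha_3, alpha_7, alpha_8, alpha_10} form a chain of 4 nodes with a double edge at one end; the terminal node there is the unique long simple root (C_4). A semisimple Lie algebra decomposes uniquely as the direct sum of simple ideals, one per connected component of its Dynkin diagram, so g ≅ A_6 ⊕ C_4 (dimension 48 + 36 = 84).

type A_6 + type C_4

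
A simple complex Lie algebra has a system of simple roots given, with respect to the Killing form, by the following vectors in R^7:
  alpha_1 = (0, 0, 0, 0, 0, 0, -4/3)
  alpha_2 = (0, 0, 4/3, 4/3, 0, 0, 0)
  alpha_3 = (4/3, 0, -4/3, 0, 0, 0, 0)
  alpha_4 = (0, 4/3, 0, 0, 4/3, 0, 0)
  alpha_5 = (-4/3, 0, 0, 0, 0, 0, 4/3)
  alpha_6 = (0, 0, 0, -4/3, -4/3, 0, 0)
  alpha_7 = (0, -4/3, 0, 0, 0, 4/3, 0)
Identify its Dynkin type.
B7

Compute the Cartan integers a_ij = 2(alpha_i, alpha_j)/(alpha_j, alpha_j); the resulting 7x7 Cartan matrix is
[[2, 0, 0, 0, -1, 0, 0], [0, 2, -1, 0, 0, -1, 0], [0, -1, 2, 0, -1, 0, 0], [0, 0, 0, 2, 0, -1, -1], [-2, 0, -1, 0, 2, 0, 0], [0, -1, 0, -1, 0, 2, 0], [0, 0, 0, -1, 0, 0, 2]].
The roots have two lengths (squared-length ratio 2:1); the short ones are alpha_{1}. The associated Dynkin diagram is a chain of 7 nodes with a double edge at one end; the terminal node there is the unique short simple root (B_7), so the type is B_7 (the algebra so(15)).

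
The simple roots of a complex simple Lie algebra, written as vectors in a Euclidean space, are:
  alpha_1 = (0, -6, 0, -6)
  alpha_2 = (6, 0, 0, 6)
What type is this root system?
Compute the Cartan integers a_ij = 2(alpha_i, alpha_j)/(alpha_j, alpha_j); the resulting 2x2 Cartan matrix is
[[2, -1], [-1, 2]].
All simple roots have the same length, so the diagram is simply laced. The associated Dynkin diagram is a chain of 2 nodes with single edges (A_2), so the type is A_2 (the algebra sl(3)).

type A_2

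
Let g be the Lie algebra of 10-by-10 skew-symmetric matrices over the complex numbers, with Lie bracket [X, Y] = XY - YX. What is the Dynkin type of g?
D_5

This is so(10) with 10 even, which has dimension 10(10-1)/2 = 45 and rank 10/2 = 5. In the classification of classical Lie algebras, the orthogonal algebra so(2n) in an even number of variables has type D_n; here n = 5, so the Dynkin diagram is a chain of 3 nodes with a fork of two nodes at one end (D_5). Hence the type is D_5.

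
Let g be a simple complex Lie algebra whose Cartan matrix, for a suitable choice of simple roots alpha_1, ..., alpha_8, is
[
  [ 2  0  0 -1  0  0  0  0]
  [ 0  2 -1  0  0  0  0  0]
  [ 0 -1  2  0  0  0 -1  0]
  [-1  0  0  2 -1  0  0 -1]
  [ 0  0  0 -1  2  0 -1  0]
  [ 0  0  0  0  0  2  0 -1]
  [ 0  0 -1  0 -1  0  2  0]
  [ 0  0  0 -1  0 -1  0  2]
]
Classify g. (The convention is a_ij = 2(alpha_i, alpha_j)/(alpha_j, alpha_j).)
The matrix has rank 8 with 2's on the diagonal. Reading the off-diagonal entries as Dynkin edges (a single edge where a_ij = a_ji = -1; a double or triple edge where a_ij * a_ji = 2 or 3), the diagram is a chain of 7 nodes with one extra node attached to the third node from one end (E_8). One simple-root ordering that puts it in standard form is (alpha_6, alpha_1, alpha_8, alpha_4, alpha_5, alpha_7, alpha_3, alpha_2). So the algebra is type E_8.

E_8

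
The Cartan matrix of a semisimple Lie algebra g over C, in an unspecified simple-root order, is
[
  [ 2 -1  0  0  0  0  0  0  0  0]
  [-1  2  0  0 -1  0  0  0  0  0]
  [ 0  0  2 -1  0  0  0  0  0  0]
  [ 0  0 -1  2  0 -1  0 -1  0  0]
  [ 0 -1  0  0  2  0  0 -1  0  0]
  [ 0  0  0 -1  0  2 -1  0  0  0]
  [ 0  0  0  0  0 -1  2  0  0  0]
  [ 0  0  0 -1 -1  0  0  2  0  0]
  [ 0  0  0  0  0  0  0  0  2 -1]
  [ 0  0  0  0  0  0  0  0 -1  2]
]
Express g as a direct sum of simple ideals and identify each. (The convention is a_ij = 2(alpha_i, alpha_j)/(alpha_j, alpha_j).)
The diagram associated to this matrix has two connected components: the simple roots {alpha_9, alpha_10} form a chain of 2 nodes with single edges (A_2), and {alpha_1, alpha_2, alpha_3, alpha_4, alpha_5, alpha_6, alpha_7, alpha_8} form a chain of 7 nodes with one extra node attached to the third node from one end (E_8). A semisimple Lie algebra decomposes uniquely as the direct sum of simple ideals, one per connected component of its Dynkin diagram, so g ≅ A_2 ⊕ E_8 (dimension 8 + 248 = 256).

A_2 (sl(3)) + E_8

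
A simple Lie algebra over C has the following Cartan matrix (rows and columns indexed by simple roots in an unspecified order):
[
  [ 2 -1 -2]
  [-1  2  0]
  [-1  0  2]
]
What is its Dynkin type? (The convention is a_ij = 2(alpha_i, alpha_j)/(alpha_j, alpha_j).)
B_3

The matrix has rank 3 with 2's on the diagonal. Reading the off-diagonal entries as Dynkin edges (a single edge where a_ij = a_ji = -1; a double or triple edge where a_ij * a_ji = 2 or 3), the diagram is a chain of 3 nodes with a double edge at one end; the terminal node there is the unique short simple root (B_3). One simple-root ordering that puts it in standard form is (alpha_2, alpha_1, alpha_3). So the algebra is type B_3, i.e. so(7).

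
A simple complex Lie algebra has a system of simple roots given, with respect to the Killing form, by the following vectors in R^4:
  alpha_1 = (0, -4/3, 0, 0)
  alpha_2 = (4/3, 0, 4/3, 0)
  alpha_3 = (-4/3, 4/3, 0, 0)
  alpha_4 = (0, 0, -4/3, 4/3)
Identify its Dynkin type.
Compute the Cartan integers a_ij = 2(alpha_i, alpha_j)/(alpha_j, alpha_j); the resulting 4x4 Cartan matrix is
[[2, 0, -1, 0], [0, 2, -1, -1], [-2, -1, 2, 0], [0, -1, 0, 2]].
The roots have two lengths (squared-length ratio 2:1); the short ones are alpha_{1}. The associated Dynkin diagram is a chain of 4 nodes with a double edge at one end; the terminal node there is the unique short simple root (B_4), so the type is B_4 (the algebra so(9)).

B4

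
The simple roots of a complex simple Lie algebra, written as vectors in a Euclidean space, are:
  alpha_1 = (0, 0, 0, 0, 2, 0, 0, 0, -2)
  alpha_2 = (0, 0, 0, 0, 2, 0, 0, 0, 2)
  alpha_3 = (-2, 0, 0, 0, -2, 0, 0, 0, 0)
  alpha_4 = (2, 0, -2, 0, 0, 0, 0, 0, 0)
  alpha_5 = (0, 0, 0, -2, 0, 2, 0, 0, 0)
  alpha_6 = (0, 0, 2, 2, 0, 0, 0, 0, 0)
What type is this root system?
Compute the Cartan integers a_ij = 2(alpha_i, alpha_j)/(alpha_j, alpha_j); the resulting 6x6 Cartan matrix is
[[2, 0, -1, 0, 0, 0], [0, 2, -1, 0, 0, 0], [-1, -1, 2, -1, 0, 0], [0, 0, -1, 2, 0, -1], [0, 0, 0, 0, 2, -1], [0, 0, 0, -1, -1, 2]].
All simple roots have the same length, so the diagram is simply laced. The associated Dynkin diagram is a chain of 4 nodes with a fork of two nodes at one end (D_6), so the type is D_6 (the algebra so(12)).

type D_6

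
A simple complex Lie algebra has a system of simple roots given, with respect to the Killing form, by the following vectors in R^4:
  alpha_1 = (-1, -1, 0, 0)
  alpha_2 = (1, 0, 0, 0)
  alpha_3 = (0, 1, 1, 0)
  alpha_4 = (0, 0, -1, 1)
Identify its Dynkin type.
Compute the Cartan integers a_ij = 2(alpha_i, alpha_j)/(alpha_j, alpha_j); the resulting 4x4 Cartan matrix is
[[2, -2, -1, 0], [-1, 2, 0, 0], [-1, 0, 2, -1], [0, 0, -1, 2]].
The roots have two lengths (squared-length ratio 2:1); the short ones are alpha_{2}. The associated Dynkin diagram is a chain of 4 nodes with a double edge at one end; the terminal node there is the unique short simple root (B_4), so the type is B_4 (the algebra so(9)).

B_4 (so(9))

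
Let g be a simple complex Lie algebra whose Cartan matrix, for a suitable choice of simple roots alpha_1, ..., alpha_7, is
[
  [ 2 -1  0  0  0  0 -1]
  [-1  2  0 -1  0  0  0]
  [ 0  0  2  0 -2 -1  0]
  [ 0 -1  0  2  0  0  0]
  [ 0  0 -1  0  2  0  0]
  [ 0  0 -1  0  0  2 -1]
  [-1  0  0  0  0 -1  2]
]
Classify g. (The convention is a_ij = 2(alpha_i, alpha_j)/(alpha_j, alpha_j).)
The matrix has rank 7 with 2's on the diagonal. Reading the off-diagonal entries as Dynkin edges (a single edge where a_ij = a_ji = -1; a double or triple edge where a_ij * a_ji = 2 or 3), the diagram is a chain of 7 nodes with a double edge at one end; the terminal node there is the unique short simple root (B_7). One simple-root ordering that puts it in standard form is (alpha_4, alpha_2, alpha_1, alpha_7, alpha_6, alpha_3, alpha_5). So the algebra is type B_7, i.e. so(15).

B_7 (so(15))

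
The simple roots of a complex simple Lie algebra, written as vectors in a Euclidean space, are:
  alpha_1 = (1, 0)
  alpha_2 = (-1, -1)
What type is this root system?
Compute the Cartan integers a_ij = 2(alpha_i, alpha_j)/(alpha_j, alpha_j); the resulting 2x2 Cartan matrix is
[[2, -1], [-2, 2]].
The roots have two lengths (squared-length ratio 2:1); the short ones are alpha_{1}. The associated Dynkin diagram is a chain of 2 nodes with a double edge at one end; the terminal node there is the unique short simple root (B_2), so the type is B_2 (the algebra so(5)).

B_2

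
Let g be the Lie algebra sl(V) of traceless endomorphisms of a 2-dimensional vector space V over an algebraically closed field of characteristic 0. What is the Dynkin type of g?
A_1

This is sl(2), which has dimension 2^2 - 1 = 3 and rank 2 - 1 = 1 (a Cartan subalgebra is the diagonal traceless matrices). In the classification of classical Lie algebras, the special linear algebra sl(n+1) has type A_n; here n = 1, so the Dynkin diagram is a chain of 1 nodes with single edges (A_1). Hence the type is A_1.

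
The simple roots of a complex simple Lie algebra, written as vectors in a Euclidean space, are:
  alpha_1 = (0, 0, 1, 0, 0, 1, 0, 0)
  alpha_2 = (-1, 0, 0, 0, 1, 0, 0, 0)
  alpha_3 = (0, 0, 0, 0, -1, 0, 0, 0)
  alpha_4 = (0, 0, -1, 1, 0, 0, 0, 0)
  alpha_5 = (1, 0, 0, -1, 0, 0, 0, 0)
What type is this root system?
B_5 (so(11))

Compute the Cartan integers a_ij = 2(alpha_i, alpha_j)/(alpha_j, alpha_j); the resulting 5x5 Cartan matrix is
[[2, 0, 0, -1, 0], [0, 2, -2, 0, -1], [0, -1, 2, 0, 0], [-1, 0, 0, 2, -1], [0, -1, 0, -1, 2]].
The roots have two lengths (squared-length ratio 2:1); the short ones are alpha_{3}. The associated Dynkin diagram is a chain of 5 nodes with a double edge at one end; the terminal node there is the unique short simple root (B_5), so the type is B_5 (the algebra so(11)).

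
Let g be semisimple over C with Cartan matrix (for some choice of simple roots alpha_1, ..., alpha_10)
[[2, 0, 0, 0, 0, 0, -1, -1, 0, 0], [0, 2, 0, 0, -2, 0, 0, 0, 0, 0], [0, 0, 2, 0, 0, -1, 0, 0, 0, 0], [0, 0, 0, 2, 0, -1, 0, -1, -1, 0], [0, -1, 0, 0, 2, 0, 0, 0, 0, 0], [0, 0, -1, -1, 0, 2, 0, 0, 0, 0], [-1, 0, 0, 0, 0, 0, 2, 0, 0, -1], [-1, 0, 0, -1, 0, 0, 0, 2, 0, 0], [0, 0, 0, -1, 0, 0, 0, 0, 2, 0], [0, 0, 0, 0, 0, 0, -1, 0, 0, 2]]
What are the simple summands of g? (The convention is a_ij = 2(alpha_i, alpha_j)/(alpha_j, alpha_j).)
B_2 ⊕ E_8

The diagram associated to this matrix has two connected components: the simple roots {alpha_2, alpha_5} form a chain of 2 nodes with a double edge at one end; the terminal node there is the unique short simple root (B_2), and {alpha_1, alpha_3, alpha_4, alpha_6, alpha_7, alpha_8, alpha_9, alpha_10} form a chain of 7 nodes with one extra node attached to the third node from one end (E_8). A semisimple Lie algebra decomposes uniquely as the direct sum of simple ideals, one per connected component of its Dynkin diagram, so g ≅ B_2 ⊕ E_8 (dimension 10 + 248 = 258).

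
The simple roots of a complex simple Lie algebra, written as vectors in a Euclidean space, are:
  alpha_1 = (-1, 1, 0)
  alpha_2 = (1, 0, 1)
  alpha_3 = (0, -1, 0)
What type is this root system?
Compute the Cartan integers a_ij = 2(alpha_i, alpha_j)/(alpha_j, alpha_j); the resulting 3x3 Cartan matrix is
[[2, -1, -2], [-1, 2, 0], [-1, 0, 2]].
The roots have two lengths (squared-length ratio 2:1); the short ones are alpha_{3}. The associated Dynkin diagram is a chain of 3 nodes with a double edge at one end; the terminal node there is the unique short simple root (B_3), so the type is B_3 (the algebra so(7)).

B_3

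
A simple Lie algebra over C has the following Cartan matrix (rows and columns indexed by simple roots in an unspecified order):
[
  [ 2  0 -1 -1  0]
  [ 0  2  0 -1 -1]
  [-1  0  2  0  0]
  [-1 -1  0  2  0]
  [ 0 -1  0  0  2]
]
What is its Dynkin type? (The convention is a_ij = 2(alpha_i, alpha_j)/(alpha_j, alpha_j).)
A_5 (sl(6))

The matrix has rank 5 with 2's on the diagonal. Reading the off-diagonal entries as Dynkin edges (a single edge where a_ij = a_ji = -1; a double or triple edge where a_ij * a_ji = 2 or 3), the diagram is a chain of 5 nodes with single edges (A_5). One simple-root ordering that puts it in standard form is (alpha_5, alpha_2, alpha_4, alpha_1, alpha_3). So the algebra is type A_5, i.e. sl(6).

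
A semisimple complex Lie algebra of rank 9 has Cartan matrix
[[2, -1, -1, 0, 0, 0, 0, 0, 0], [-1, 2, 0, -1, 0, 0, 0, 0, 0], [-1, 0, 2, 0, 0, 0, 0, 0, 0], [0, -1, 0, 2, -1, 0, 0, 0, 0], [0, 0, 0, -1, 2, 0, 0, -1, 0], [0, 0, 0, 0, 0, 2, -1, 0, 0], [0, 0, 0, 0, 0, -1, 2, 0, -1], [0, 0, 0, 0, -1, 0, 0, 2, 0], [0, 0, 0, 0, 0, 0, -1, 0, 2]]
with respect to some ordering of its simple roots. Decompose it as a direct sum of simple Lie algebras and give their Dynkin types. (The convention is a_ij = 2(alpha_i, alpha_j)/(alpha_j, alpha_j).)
The diagram associated to this matrix has two connected components: the simple roots {alpha_6, alpha_7, alpha_9} form a chain of 3 nodes with single edges (A_3), and {alpha_1, alpha_2, alpha_3, alpha_4, alpha_5, alpha_8} form a chain of 6 nodes with single edges (A_6). A semisimple Lie algebra decomposes uniquely as the direct sum of simple ideals, one per connected component of its Dynkin diagram, so g ≅ A_3 ⊕ A_6 (dimension 15 + 48 = 63).

type A_3 + type A_6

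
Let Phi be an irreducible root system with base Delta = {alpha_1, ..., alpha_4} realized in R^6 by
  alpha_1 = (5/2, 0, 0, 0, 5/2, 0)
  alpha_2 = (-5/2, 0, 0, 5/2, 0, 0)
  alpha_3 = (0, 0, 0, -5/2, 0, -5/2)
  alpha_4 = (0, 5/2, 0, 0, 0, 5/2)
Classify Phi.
A4

Compute the Cartan integers a_ij = 2(alpha_i, alpha_j)/(alpha_j, alpha_j); the resulting 4x4 Cartan matrix is
[[2, -1, 0, 0], [-1, 2, -1, 0], [0, -1, 2, -1], [0, 0, -1, 2]].
All simple roots have the same length, so the diagram is simply laced. The associated Dynkin diagram is a chain of 4 nodes with single edges (A_4), so the type is A_4 (the algebra sl(5)).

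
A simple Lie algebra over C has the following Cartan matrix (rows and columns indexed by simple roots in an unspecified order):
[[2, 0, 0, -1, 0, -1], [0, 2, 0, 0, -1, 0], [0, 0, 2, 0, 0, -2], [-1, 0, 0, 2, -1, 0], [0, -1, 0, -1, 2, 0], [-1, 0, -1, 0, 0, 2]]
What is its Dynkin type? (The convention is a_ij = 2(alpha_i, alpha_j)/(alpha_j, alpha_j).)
type C_6

The matrix has rank 6 with 2's on the diagonal. Reading the off-diagonal entries as Dynkin edges (a single edge where a_ij = a_ji = -1; a double or triple edge where a_ij * a_ji = 2 or 3), the diagram is a chain of 6 nodes with a double edge at one end; the terminal node there is the unique long simple root (C_6). One simple-root ordering that puts it in standard form is (alpha_2, alpha_5, alpha_4, alpha_1, alpha_6, alpha_3). So the algebra is type C_6, i.e. sp(12).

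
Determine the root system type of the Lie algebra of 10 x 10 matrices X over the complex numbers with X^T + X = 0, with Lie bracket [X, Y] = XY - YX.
type D_5

This is so(10) with 10 even, which has dimension 10(10-1)/2 = 45 and rank 10/2 = 5. In the classification of classical Lie algebras, the orthogonal algebra so(2n) in an even number of variables has type D_n; here n = 5, so the Dynkin diagram is a chain of 3 nodes with a fork of two nodes at one end (D_5). Hence the type is D_5.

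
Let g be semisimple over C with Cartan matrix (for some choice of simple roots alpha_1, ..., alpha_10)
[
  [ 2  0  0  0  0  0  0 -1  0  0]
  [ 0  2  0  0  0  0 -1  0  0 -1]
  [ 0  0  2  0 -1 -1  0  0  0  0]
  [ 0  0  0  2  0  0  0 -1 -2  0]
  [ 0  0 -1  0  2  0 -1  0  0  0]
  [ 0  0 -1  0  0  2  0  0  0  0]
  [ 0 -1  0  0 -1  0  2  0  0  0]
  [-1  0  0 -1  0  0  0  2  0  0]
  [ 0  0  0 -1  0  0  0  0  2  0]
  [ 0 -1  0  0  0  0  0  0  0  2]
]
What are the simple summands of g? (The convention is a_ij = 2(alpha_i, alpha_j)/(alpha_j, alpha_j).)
A6 + B4

The diagram associated to this matrix has two connected components: the simple roots {alpha_2, alpha_3, alpha_5, alpha_6, alpha_7, alpha_10} form a chain of 6 nodes with single edges (A_6), and {alpha_1, alpha_4, alpha_8, alpha_9} form a chain of 4 nodes with a double edge at one end; the terminal node there is the unique short simple root (B_4). A semisimple Lie algebra decomposes uniquely as the direct sum of simple ideals, one per connected component of its Dynkin diagram, so g ≅ A_6 ⊕ B_4 (dimension 48 + 36 = 84).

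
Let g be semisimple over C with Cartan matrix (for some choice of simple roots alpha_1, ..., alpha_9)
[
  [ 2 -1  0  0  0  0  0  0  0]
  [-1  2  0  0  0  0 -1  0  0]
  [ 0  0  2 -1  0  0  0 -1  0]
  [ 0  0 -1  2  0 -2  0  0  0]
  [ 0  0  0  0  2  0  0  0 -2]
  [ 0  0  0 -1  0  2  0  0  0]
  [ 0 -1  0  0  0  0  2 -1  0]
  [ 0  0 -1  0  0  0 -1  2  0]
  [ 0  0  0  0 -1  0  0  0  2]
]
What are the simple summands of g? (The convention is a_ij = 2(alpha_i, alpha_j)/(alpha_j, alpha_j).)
B_2 (so(5)) + B_7 (so(15))

The diagram associated to this matrix has two connected components: the simple roots {alpha_5, alpha_9} form a chain of 2 nodes with a double edge at one end; the terminal node there is the unique short simple root (B_2), and {alpha_1, alpha_2, alpha_3, alpha_4, alpha_6, alpha_7, alpha_8} form a chain of 7 nodes with a double edge at one end; the terminal node there is the unique short simple root (B_7). A semisimple Lie algebra decomposes uniquely as the direct sum of simple ideals, one per connected component of its Dynkin diagram, so g ≅ B_2 ⊕ B_7 (dimension 10 + 105 = 115).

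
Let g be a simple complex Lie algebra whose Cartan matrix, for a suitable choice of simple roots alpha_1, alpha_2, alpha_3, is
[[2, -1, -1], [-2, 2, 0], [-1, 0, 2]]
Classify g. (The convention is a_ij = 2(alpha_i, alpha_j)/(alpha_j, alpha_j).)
type C_3

The matrix has rank 3 with 2's on the diagonal. Reading the off-diagonal entries as Dynkin edges (a single edge where a_ij = a_ji = -1; a double or triple edge where a_ij * a_ji = 2 or 3), the diagram is a chain of 3 nodes with a double edge at one end; the terminal node there is the unique long simple root (C_3). One simple-root ordering that puts it in standard form is (alpha_3, alpha_1, alpha_2). So the algebra is type C_3, i.e. sp(6).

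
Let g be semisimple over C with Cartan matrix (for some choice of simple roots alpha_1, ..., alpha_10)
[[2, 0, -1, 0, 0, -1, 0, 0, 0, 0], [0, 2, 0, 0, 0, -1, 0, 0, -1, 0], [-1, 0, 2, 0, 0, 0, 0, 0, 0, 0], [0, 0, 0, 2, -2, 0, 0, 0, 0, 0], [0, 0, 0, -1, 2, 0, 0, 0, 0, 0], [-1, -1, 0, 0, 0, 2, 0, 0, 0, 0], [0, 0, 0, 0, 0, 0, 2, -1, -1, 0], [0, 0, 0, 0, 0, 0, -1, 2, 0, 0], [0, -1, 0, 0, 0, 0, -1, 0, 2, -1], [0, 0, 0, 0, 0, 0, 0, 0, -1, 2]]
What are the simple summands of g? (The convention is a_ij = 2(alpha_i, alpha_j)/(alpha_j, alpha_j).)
The diagram associated to this matrix has two connected components: the simple roots {alpha_4, alpha_5} form a chain of 2 nodes with a double edge at one end; the terminal node there is the unique short simple root (B_2), and {alpha_1, alpha_2, alpha_3, alpha_6, alpha_7, alpha_8, alpha_9, alpha_10} form a chain of 7 nodes with one extra node attached to the third node from one end (E_8). A semisimple Lie algebra decomposes uniquely as the direct sum of simple ideals, one per connected component of its Dynkin diagram, so g ≅ B_2 ⊕ E_8 (dimension 10 + 248 = 258).

type B_2 ⊕ type E_8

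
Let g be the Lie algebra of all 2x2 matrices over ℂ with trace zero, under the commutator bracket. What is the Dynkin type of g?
A_1 (sl(2))

This is sl(2), which has dimension 2^2 - 1 = 3 and rank 2 - 1 = 1 (a Cartan subalgebra is the diagonal traceless matrices). In the classification of classical Lie algebras, the special linear algebra sl(n+1) has type A_n; here n = 1, so the Dynkin diagram is a chain of 1 nodes with single edges (A_1). Hence the type is A_1.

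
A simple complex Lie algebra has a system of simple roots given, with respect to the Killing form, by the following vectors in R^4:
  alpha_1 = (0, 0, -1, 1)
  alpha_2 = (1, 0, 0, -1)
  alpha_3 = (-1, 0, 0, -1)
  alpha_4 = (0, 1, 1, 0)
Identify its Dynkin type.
D4

Compute the Cartan integers a_ij = 2(alpha_i, alpha_j)/(alpha_j, alpha_j); the resulting 4x4 Cartan matrix is
[[2, -1, -1, -1], [-1, 2, 0, 0], [-1, 0, 2, 0], [-1, 0, 0, 2]].
All simple roots have the same length, so the diagram is simply laced. The associated Dynkin diagram is a chain of 2 nodes with a fork of two nodes at one end (D_4), so the type is D_4 (the algebra so(8)).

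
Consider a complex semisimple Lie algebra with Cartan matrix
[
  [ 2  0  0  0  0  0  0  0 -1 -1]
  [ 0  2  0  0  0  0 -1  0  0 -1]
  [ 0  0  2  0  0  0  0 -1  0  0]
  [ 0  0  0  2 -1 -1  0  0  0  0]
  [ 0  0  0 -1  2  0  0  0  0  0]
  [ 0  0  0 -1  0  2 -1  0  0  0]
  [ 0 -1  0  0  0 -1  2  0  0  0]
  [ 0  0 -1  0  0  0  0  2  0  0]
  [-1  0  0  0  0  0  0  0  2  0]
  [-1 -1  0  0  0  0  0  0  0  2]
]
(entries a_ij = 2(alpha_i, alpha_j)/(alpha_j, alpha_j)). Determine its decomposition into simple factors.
A_2 (sl(3)) ⊕ A_8 (sl(9))

The diagram associated to this matrix has two connected components: the simple roots {alpha_3, alpha_8} form a chain of 2 nodes with single edges (A_2), and {alpha_1, alpha_2, alpha_4, alpha_5, alpha_6, alpha_7, alpha_9, alpha_10} form a chain of 8 nodes with single edges (A_8). A semisimple Lie algebra decomposes uniquely as the direct sum of simple ideals, one per connected component of its Dynkin diagram, so g ≅ A_2 ⊕ A_8 (dimension 8 + 80 = 88).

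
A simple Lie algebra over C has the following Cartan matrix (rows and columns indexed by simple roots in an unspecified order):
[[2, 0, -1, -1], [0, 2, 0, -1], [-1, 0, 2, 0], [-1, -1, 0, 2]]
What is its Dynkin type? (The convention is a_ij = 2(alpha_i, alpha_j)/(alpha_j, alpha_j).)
The matrix has rank 4 with 2's on the diagonal. Reading the off-diagonal entries as Dynkin edges (a single edge where a_ij = a_ji = -1; a double or triple edge where a_ij * a_ji = 2 or 3), the diagram is a chain of 4 nodes with single edges (A_4). One simple-root ordering that puts it in standard form is (alpha_3, alpha_1, alpha_4, alpha_2). So the algebra is type A_4, i.e. sl(5).

A_4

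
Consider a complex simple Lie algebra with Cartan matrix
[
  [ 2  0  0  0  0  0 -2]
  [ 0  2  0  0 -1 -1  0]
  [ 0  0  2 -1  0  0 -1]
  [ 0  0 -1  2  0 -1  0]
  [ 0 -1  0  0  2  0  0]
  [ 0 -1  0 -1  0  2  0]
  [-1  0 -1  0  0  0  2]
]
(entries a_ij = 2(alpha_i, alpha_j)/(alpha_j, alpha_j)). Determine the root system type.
C_7 (sp(14))

The matrix has rank 7 with 2's on the diagonal. Reading the off-diagonal entries as Dynkin edges (a single edge where a_ij = a_ji = -1; a double or triple edge where a_ij * a_ji = 2 or 3), the diagram is a chain of 7 nodes with a double edge at one end; the terminal node there is the unique long simple root (C_7). One simple-root ordering that puts it in standard form is (alpha_5, alpha_2, alpha_6, alpha_4, alpha_3, alpha_7, alpha_1). So the algebra is type C_7, i.e. sp(14).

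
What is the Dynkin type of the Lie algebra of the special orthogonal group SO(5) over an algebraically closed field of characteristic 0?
B2

This is so(5) with 5 odd, which has dimension 5(5-1)/2 = 10 and rank (5-1)/2 = 2. In the classification of classical Lie algebras, the orthogonal algebra so(2n+1) in an odd number of variables has type B_n; here n = 2, so the Dynkin diagram is a chain of 2 nodes with a double edge at one end; the terminal node there is the unique short simple root (B_2). Hence the type is B_2.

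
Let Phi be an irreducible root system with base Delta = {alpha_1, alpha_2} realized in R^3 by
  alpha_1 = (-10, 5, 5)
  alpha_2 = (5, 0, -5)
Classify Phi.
G_2

Compute the Cartan integers a_ij = 2(alpha_i, alpha_j)/(alpha_j, alpha_j); the resulting 2x2 Cartan matrix is
[[2, -3], [-1, 2]].
The roots have two lengths (squared-length ratio 3:1); the short ones are alpha_{2}. The associated Dynkin diagram is two nodes joined by a triple edge (G_2), so the type is G_2.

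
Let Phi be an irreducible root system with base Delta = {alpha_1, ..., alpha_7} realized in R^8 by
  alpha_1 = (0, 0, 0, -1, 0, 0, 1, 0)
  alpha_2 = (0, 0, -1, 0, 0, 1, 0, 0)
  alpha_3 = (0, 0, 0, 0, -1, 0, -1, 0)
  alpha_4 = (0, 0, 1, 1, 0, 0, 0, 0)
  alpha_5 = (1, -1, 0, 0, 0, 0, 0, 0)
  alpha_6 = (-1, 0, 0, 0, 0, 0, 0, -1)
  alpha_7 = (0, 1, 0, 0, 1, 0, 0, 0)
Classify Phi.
type A_7

Compute the Cartan integers a_ij = 2(alpha_i, alpha_j)/(alpha_j, alpha_j); the resulting 7x7 Cartan matrix is
[[2, 0, -1, -1, 0, 0, 0], [0, 2, 0, -1, 0, 0, 0], [-1, 0, 2, 0, 0, 0, -1], [-1, -1, 0, 2, 0, 0, 0], [0, 0, 0, 0, 2, -1, -1], [0, 0, 0, 0, -1, 2, 0], [0, 0, -1, 0, -1, 0, 2]].
All simple roots have the same length, so the diagram is simply laced. The associated Dynkin diagram is a chain of 7 nodes with single edges (A_7), so the type is A_7 (the algebra sl(8)).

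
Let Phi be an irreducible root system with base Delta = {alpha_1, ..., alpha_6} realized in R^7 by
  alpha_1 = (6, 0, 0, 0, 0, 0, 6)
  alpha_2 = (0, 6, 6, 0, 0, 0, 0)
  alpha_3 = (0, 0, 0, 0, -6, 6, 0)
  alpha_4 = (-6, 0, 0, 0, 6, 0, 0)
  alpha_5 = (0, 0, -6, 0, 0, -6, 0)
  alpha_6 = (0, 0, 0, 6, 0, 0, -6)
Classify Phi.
Compute the Cartan integers a_ij = 2(alpha_i, alpha_j)/(alpha_j, alpha_j); the resulting 6x6 Cartan matrix is
[[2, 0, 0, -1, 0, -1], [0, 2, 0, 0, -1, 0], [0, 0, 2, -1, -1, 0], [-1, 0, -1, 2, 0, 0], [0, -1, -1, 0, 2, 0], [-1, 0, 0, 0, 0, 2]].
All simple roots have the same length, so the diagram is simply laced. The associated Dynkin diagram is a chain of 6 nodes with single edges (A_6), so the type is A_6 (the algebra sl(7)).

A6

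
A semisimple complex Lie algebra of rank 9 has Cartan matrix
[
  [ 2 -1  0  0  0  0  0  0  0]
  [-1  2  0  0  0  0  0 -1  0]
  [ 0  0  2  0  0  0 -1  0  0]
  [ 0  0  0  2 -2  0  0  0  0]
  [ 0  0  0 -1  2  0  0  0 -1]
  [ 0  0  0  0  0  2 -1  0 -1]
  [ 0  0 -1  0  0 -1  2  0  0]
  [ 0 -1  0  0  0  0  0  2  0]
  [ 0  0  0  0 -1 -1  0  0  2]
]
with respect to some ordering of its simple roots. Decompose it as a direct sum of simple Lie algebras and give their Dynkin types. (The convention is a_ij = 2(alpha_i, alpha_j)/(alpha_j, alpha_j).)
A_3 (sl(4)) ⊕ C_6 (sp(12))

The diagram associated to this matrix has two connected components: the simple roots {alpha_1, alpha_2, alpha_8} form a chain of 3 nodes with single edges (A_3), and {alpha_3, alpha_4, alpha_5, alpha_6, alpha_7, alpha_9} form a chain of 6 nodes with a double edge at one end; the terminal node there is the unique long simple root (C_6). A semisimple Lie algebra decomposes uniquely as the direct sum of simple ideals, one per connected component of its Dynkin diagram, so g ≅ A_3 ⊕ C_6 (dimension 15 + 78 = 93).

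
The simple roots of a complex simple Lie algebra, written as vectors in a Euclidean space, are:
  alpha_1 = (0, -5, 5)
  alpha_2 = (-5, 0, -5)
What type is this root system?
Compute the Cartan integers a_ij = 2(alpha_i, alpha_j)/(alpha_j, alpha_j); the resulting 2x2 Cartan matrix is
[[2, -1], [-1, 2]].
All simple roots have the same length, so the diagram is simply laced. The associated Dynkin diagram is a chain of 2 nodes with single edges (A_2), so the type is A_2 (the algebra sl(3)).

A_2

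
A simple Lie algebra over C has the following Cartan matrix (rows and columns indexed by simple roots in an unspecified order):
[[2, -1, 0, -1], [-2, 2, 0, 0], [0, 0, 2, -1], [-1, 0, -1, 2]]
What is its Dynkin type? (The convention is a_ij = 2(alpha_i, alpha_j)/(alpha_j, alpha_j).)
The matrix has rank 4 with 2's on the diagonal. Reading the off-diagonal entries as Dynkin edges (a single edge where a_ij = a_ji = -1; a double or triple edge where a_ij * a_ji = 2 or 3), the diagram is a chain of 4 nodes with a double edge at one end; the terminal node there is the unique long simple root (C_4). One simple-root ordering that puts it in standard form is (alpha_3, alpha_4, alpha_1, alpha_2). So the algebra is type C_4, i.e. sp(8).

C_4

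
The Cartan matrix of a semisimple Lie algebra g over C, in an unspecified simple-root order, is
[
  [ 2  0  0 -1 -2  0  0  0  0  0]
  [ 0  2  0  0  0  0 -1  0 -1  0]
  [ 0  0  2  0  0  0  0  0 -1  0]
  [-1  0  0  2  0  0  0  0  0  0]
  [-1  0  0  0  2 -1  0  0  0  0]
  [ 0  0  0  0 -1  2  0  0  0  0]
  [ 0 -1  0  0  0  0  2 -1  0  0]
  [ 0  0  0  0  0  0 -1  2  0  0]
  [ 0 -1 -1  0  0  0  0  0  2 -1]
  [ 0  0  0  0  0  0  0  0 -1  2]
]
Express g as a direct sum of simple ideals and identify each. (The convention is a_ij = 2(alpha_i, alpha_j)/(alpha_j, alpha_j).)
The diagram associated to this matrix has two connected components: the simple roots {alpha_2, alpha_3, alpha_7, alpha_8, alpha_9, alpha_10} form a chain of 4 nodes with a fork of two nodes at one end (D_6), and {alpha_1, alpha_4, alpha_5, alpha_6} form a chain of 4 nodes with a double edge between the middle two (F_4). A semisimple Lie algebra decomposes uniquely as the direct sum of simple ideals, one per connected component of its Dynkin diagram, so g ≅ D_6 ⊕ F_4 (dimension 66 + 52 = 118).

D_6 + F_4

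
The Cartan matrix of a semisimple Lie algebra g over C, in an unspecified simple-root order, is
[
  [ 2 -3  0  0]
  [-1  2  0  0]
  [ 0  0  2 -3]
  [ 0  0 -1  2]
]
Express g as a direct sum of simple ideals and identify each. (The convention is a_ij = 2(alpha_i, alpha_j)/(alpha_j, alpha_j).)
The diagram associated to this matrix has two connected components: the simple roots {alpha_1, alpha_2} form two nodes joined by a triple edge (G_2), and {alpha_3, alpha_4} form two nodes joined by a triple edge (G_2). A semisimple Lie algebra decomposes uniquely as the direct sum of simple ideals, one per connected component of its Dynkin diagram, so g ≅ G_2 ⊕ G_2 (dimension 14 + 14 = 28).

G_2 ⊕ G_2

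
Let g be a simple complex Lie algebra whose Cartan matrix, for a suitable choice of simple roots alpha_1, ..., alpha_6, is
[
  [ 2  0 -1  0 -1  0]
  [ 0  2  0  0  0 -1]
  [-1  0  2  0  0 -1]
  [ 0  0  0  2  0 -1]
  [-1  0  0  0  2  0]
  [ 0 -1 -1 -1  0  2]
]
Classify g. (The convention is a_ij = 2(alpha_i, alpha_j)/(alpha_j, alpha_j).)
D_6

The matrix has rank 6 with 2's on the diagonal. Reading the off-diagonal entries as Dynkin edges (a single edge where a_ij = a_ji = -1; a double or triple edge where a_ij * a_ji = 2 or 3), the diagram is a chain of 4 nodes with a fork of two nodes at one end (D_6). One simple-root ordering that puts it in standard form is (alpha_5, alpha_1, alpha_3, alpha_6, alpha_4, alpha_2). So the algebra is type D_6, i.e. so(12).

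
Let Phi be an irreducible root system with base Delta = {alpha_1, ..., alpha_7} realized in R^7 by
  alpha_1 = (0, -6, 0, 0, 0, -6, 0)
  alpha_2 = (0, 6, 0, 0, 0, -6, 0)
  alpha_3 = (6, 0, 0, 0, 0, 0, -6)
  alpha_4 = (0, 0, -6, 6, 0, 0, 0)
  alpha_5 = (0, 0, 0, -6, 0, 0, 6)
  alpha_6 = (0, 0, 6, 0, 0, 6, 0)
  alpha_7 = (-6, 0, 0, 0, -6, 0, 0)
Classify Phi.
D_7 (so(14))

Compute the Cartan integers a_ij = 2(alpha_i, alpha_j)/(alpha_j, alpha_j); the resulting 7x7 Cartan matrix is
[[2, 0, 0, 0, 0, -1, 0], [0, 2, 0, 0, 0, -1, 0], [0, 0, 2, 0, -1, 0, -1], [0, 0, 0, 2, -1, -1, 0], [0, 0, -1, -1, 2, 0, 0], [-1, -1, 0, -1, 0, 2, 0], [0, 0, -1, 0, 0, 0, 2]].
All simple roots have the same length, so the diagram is simply laced. The associated Dynkin diagram is a chain of 5 nodes with a fork of two nodes at one end (D_7), so the type is D_7 (the algebra so(14)).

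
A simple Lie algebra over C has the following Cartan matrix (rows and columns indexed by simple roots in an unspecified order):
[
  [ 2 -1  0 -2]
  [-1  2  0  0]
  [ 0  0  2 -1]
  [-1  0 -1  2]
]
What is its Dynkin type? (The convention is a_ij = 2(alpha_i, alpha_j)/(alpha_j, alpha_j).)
The matrix has rank 4 with 2's on the diagonal. Reading the off-diagonal entries as Dynkin edges (a single edge where a_ij = a_ji = -1; a double or triple edge where a_ij * a_ji = 2 or 3), the diagram is a chain of 4 nodes with a double edge between the middle two (F_4). One simple-root ordering that puts it in standard form is (alpha_2, alpha_1, alpha_4, alpha_3). So the algebra is type F_4.

F4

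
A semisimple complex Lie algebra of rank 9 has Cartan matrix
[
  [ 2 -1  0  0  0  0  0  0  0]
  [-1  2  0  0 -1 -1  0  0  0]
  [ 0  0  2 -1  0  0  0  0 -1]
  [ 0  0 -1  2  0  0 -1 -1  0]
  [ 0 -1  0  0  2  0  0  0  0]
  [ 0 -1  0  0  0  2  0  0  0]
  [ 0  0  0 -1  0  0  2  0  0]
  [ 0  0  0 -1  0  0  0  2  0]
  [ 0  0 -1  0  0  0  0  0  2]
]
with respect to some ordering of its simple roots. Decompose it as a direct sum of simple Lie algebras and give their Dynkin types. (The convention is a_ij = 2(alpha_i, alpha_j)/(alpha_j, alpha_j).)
type D_4 ⊕ type D_5

The diagram associated to this matrix has two connected components: the simple roots {alpha_1, alpha_2, alpha_5, alpha_6} form a chain of 2 nodes with a fork of two nodes at one end (D_4), and {alpha_3, alpha_4, alpha_7, alpha_8, alpha_9} form a chain of 3 nodes with a fork of two nodes at one end (D_5). A semisimple Lie algebra decomposes uniquely as the direct sum of simple ideals, one per connected component of its Dynkin diagram, so g ≅ D_4 ⊕ D_5 (dimension 28 + 45 = 73).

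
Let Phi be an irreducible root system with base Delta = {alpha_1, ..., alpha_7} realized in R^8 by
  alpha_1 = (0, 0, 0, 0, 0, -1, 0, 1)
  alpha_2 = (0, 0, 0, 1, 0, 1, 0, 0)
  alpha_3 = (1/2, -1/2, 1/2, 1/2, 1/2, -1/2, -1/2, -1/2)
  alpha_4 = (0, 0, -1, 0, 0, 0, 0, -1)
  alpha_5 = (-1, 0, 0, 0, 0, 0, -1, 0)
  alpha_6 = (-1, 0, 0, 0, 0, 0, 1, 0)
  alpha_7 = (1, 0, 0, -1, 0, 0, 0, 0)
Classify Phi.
Compute the Cartan integers a_ij = 2(alpha_i, alpha_j)/(alpha_j, alpha_j); the resulting 7x7 Cartan matrix is
[[2, -1, 0, -1, 0, 0, 0], [-1, 2, 0, 0, 0, 0, -1], [0, 0, 2, 0, 0, -1, 0], [-1, 0, 0, 2, 0, 0, 0], [0, 0, 0, 0, 2, 0, -1], [0, 0, -1, 0, 0, 2, -1], [0, -1, 0, 0, -1, -1, 2]].
All simple roots have the same length, so the diagram is simply laced. The associated Dynkin diagram is a chain of 6 nodes with one extra node attached to the third node from one end (E_7), so the type is E_7.

E_7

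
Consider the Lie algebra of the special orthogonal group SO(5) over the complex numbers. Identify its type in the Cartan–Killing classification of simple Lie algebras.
This is so(5) with 5 odd, which has dimension 5(5-1)/2 = 10 and rank (5-1)/2 = 2. In the classification of classical Lie algebras, the orthogonal algebra so(2n+1) in an odd number of variables has type B_n; here n = 2, so the Dynkin diagram is a chain of 2 nodes with a double edge at one end; the terminal node there is the unique short simple root (B_2). Hence the type is B_2.

B_2 (so(5))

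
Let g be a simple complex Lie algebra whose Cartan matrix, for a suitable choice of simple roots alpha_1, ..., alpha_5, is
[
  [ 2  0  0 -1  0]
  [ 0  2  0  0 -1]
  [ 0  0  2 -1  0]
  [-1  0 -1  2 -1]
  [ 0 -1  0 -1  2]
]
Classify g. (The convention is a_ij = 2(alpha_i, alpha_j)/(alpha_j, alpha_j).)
The matrix has rank 5 with 2's on the diagonal. Reading the off-diagonal entries as Dynkin edges (a single edge where a_ij = a_ji = -1; a double or triple edge where a_ij * a_ji = 2 or 3), the diagram is a chain of 3 nodes with a fork of two nodes at one end (D_5). One simple-root ordering that puts it in standard form is (alpha_2, alpha_5, alpha_4, alpha_1, alpha_3). So the algebra is type D_5, i.e. so(10).

D5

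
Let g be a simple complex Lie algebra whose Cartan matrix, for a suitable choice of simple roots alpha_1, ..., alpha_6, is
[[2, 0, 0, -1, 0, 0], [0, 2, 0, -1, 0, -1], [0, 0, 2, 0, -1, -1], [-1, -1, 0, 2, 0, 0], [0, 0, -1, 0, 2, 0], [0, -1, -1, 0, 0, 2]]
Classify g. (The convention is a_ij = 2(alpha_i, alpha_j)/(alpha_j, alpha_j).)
A_6 (sl(7))

The matrix has rank 6 with 2's on the diagonal. Reading the off-diagonal entries as Dynkin edges (a single edge where a_ij = a_ji = -1; a double or triple edge where a_ij * a_ji = 2 or 3), the diagram is a chain of 6 nodes with single edges (A_6). One simple-root ordering that puts it in standard form is (alpha_1, alpha_4, alpha_2, alpha_6, alpha_3, alpha_5). So the algebra is type A_6, i.e. sl(7).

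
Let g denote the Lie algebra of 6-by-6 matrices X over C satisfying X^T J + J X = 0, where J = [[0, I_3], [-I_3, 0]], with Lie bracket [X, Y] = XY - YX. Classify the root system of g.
This is sp(6), which has dimension 6(6+1)/2 = 21 and rank 6/2 = 3. In the classification of classical Lie algebras, the symplectic algebra sp(2n) has type C_n; here n = 3, so the Dynkin diagram is a chain of 3 nodes with a double edge at one end; the terminal node there is the unique long simple root (C_3). Hence the type is C_3.

C_3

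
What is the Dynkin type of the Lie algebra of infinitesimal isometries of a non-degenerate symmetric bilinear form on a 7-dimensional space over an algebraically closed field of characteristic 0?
type B_3

This is so(7) with 7 odd, which has dimension 7(7-1)/2 = 21 and rank (7-1)/2 = 3. In the classification of classical Lie algebras, the orthogonal algebra so(2n+1) in an odd number of variables has type B_n; here n = 3, so the Dynkin diagram is a chain of 3 nodes with a double edge at one end; the terminal node there is the unique short simple root (B_3). Hence the type is B_3.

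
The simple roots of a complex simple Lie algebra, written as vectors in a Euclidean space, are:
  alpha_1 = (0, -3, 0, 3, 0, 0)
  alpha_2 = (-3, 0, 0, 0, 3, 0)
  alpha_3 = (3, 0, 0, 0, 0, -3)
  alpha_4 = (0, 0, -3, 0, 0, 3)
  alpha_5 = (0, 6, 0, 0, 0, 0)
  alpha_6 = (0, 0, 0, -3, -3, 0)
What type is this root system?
type C_6

Compute the Cartan integers a_ij = 2(alpha_i, alpha_j)/(alpha_j, alpha_j); the resulting 6x6 Cartan matrix is
[[2, 0, 0, 0, -1, -1], [0, 2, -1, 0, 0, -1], [0, -1, 2, -1, 0, 0], [0, 0, -1, 2, 0, 0], [-2, 0, 0, 0, 2, 0], [-1, -1, 0, 0, 0, 2]].
The roots have two lengths (squared-length ratio 2:1); the short ones are alpha_{1,2,3,4,6}. The associated Dynkin diagram is a chain of 6 nodes with a double edge at one end; the terminal node there is the unique long simple root (C_6), so the type is C_6 (the algebra sp(12)).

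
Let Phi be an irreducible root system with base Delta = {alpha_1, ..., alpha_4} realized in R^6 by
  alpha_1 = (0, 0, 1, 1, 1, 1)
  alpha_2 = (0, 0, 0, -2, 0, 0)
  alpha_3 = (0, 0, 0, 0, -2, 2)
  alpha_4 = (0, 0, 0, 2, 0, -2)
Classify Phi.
Compute the Cartan integers a_ij = 2(alpha_i, alpha_j)/(alpha_j, alpha_j); the resulting 4x4 Cartan matrix is
[[2, -1, 0, 0], [-1, 2, 0, -1], [0, 0, 2, -1], [0, -2, -1, 2]].
The roots have two lengths (squared-length ratio 2:1); the short ones are alpha_{1,2}. The associated Dynkin diagram is a chain of 4 nodes with a double edge between the middle two (F_4), so the type is F_4.

type F_4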